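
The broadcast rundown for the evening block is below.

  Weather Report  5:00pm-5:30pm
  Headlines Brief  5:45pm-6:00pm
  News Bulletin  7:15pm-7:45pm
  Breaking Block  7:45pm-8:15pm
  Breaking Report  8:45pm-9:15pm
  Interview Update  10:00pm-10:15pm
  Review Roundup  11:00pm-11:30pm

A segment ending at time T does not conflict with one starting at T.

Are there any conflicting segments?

Check each pair: they overlap iff neither finishes before the other starts.
Sorted by start: Weather Report, Headlines Brief, News Bulletin, Breaking Block, Breaking Report, Interview Update, Review Roundup.
Headlines Brief starts after Weather Report ends, so Weather Report has no further overlaps.
News Bulletin starts after Headlines Brief ends, so Headlines Brief has no further overlaps.
Breaking Block starts exactly when News Bulletin ends (back-to-back, no overlap), so News Bulletin has no further overlaps.
Breaking Report starts after Breaking Block ends, so Breaking Block has no further overlaps.
Interview Update starts after Breaking Report ends, so Breaking Report has no further overlaps.
Review Roundup starts after Interview Update ends.
Every pair is clear; the schedule has no overlaps.

No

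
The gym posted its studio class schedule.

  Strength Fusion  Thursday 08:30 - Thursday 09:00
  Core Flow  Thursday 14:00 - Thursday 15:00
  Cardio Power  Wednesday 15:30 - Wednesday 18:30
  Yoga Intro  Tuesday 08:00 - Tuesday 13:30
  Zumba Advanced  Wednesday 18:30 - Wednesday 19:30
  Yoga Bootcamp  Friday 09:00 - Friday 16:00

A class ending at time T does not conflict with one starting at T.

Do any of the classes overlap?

No

Two intervals overlap when each starts before the other ends.
Sorted by start: Yoga Intro, Cardio Power, Zumba Advanced, Strength Fusion, Core Flow, Yoga Bootcamp.
Cardio Power starts after Yoga Intro ends, so nothing later overlaps Yoga Intro either.
Zumba Advanced starts exactly when Cardio Power ends (back-to-back, no overlap), so nothing later overlaps Cardio Power either.
Strength Fusion starts after Zumba Advanced ends, so nothing later overlaps Zumba Advanced either.
Core Flow starts after Strength Fusion ends, so nothing later overlaps Strength Fusion either.
Yoga Bootcamp starts after Core Flow ends.
Every pair is clear; the schedule has no overlaps.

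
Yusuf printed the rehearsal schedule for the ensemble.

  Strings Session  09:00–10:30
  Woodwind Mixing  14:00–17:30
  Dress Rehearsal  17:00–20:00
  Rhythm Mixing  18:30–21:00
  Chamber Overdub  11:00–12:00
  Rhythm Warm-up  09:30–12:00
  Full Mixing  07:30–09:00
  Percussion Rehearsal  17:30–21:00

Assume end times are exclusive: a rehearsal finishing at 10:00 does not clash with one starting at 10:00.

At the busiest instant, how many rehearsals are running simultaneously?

Sort all start/end points and keep a running count:
07:30 start Full Mixing → 1
09:00 end Full Mixing → 0
09:00 start Strings Session → 1
09:30 start Rhythm Warm-up → 2
10:30 end Strings Session → 1
11:00 start Chamber Overdub → 2
12:00 end Chamber Overdub → 1
12:00 end Rhythm Warm-up → 0
14:00 start Woodwind Mixing → 1
17:00 start Dress Rehearsal → 2
17:30 end Woodwind Mixing → 1
17:30 start Percussion Rehearsal → 2
18:30 start Rhythm Mixing → 3
20:00 end Dress Rehearsal → 2
21:00 end Percussion Rehearsal → 1
21:00 end Rhythm Mixing → 0
Peak is 3, at 18:30 (Dress Rehearsal, Percussion Rehearsal, Rhythm Mixing).

3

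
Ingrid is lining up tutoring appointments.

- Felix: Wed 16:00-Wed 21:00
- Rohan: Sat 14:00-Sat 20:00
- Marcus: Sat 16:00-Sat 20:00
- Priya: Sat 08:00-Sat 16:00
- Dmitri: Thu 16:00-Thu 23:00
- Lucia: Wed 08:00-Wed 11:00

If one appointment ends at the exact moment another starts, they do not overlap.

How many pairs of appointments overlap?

Check each pair: they overlap iff neither finishes before the other starts.
Sorted by start: Lucia, Felix, Dmitri, Priya, Rohan, Marcus.
Felix starts after Lucia ends — done with Lucia.
Dmitri starts after Felix ends — done with Felix.
Priya starts after Dmitri ends — done with Dmitri.
Rohan starts before Priya ends → Priya and Rohan overlap.
Marcus starts exactly when Priya ends (back-to-back, no overlap).
Marcus starts before Rohan ends → Rohan and Marcus overlap.
Overlapping pairs: Marcus & Rohan, Priya & Rohan — 2 in total.

2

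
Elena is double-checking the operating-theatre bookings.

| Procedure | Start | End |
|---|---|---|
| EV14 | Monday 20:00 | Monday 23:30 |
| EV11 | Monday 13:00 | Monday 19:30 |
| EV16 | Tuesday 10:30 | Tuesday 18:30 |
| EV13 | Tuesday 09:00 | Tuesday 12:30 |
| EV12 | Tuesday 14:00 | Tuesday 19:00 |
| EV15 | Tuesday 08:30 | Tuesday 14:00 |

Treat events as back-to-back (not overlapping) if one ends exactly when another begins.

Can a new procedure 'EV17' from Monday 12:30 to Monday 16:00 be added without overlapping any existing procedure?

No — it overlaps EV11

EV11: starts Monday 13:00 before EV17 ends Monday 16:00, and ends Monday 19:30 after EV17 starts Monday 12:30 → overlap.
EV14: starts Monday 20:00 at or after EV17 ends Monday 16:00 → clear.
EV15: starts Tuesday 08:30 at or after EV17 ends Monday 16:00 → clear.
EV13: starts Tuesday 09:00 at or after EV17 ends Monday 16:00 → clear.
EV16: starts Tuesday 10:30 at or after EV17 ends Monday 16:00 → clear.
EV12: starts Tuesday 14:00 at or after EV17 ends Monday 16:00 → clear.
EV17 overlaps EV11.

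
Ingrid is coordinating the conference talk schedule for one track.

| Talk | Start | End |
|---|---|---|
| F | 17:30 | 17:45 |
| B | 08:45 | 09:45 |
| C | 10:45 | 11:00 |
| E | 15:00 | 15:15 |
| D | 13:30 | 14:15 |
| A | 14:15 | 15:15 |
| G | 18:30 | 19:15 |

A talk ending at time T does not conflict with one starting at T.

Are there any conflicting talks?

Yes

Sorted by start: B, C, D, A, E, F, G.
C starts after B ends, so nothing later overlaps B either.
D starts after C ends, so nothing later overlaps C either.
A starts exactly when D ends (back-to-back, no overlap), so nothing later overlaps D either.
E starts before A ends → A and E overlap.
That's a conflict, so the schedule is not conflict-free.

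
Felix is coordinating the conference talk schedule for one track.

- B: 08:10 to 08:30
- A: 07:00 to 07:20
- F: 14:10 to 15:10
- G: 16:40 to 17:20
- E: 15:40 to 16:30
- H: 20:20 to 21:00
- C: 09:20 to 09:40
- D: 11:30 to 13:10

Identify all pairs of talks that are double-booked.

Sorted by start: A, B, C, D, F, E, G, H.
B starts after A ends — done with A.
C starts after B ends — done with B.
D starts after C ends — done with C.
F starts after D ends — done with D.
E starts after F ends — done with F.
G starts after E ends — done with E.
H starts after G ends.

none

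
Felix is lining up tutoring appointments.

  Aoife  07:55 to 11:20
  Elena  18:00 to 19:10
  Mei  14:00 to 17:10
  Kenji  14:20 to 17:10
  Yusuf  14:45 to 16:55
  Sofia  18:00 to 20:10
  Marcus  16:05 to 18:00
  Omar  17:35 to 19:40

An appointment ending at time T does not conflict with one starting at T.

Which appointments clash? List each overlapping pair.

Elena & Omar, Elena & Sofia, Kenji & Marcus, Kenji & Mei, Kenji & Yusuf, Marcus & Mei, Marcus & Omar, Marcus & Yusuf, Mei & Yusuf, Omar & Sofia

Sorted by start: Aoife, Mei, Kenji, Yusuf, Marcus, Omar, Elena, Sofia.
Mei starts after Aoife ends; Aoife is clear from here.
Kenji starts before Mei ends → Mei and Kenji overlap.
Yusuf starts before Mei ends → Mei and Yusuf overlap.
Marcus starts before Mei ends → Mei and Marcus overlap.
Omar starts after Mei ends; Mei is clear from here.
Yusuf starts before Kenji ends → Kenji and Yusuf overlap.
Marcus starts before Kenji ends → Kenji and Marcus overlap.
Omar starts after Kenji ends; Kenji is clear from here.
Marcus starts before Yusuf ends → Yusuf and Marcus overlap.
Omar starts after Yusuf ends; Yusuf is clear from here.
Omar starts before Marcus ends → Marcus and Omar overlap.
Elena starts exactly when Marcus ends (back-to-back, no overlap); Marcus is clear from here.
Elena starts before Omar ends → Omar and Elena overlap.
Sofia starts before Omar ends → Omar and Sofia overlap.
Sofia starts before Elena ends → Elena and Sofia overlap.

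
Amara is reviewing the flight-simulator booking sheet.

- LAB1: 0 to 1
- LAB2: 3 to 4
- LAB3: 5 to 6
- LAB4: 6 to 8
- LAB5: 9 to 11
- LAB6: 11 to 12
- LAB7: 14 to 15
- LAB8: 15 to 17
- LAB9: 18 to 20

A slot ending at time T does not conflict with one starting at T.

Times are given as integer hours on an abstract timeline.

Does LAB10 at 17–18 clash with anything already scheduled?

No — it doesn't clash with anything

LAB1: ends 1 at or before LAB10 starts 17 → clear.
LAB2: ends 4 at or before LAB10 starts 17 → clear.
LAB3: ends 6 at or before LAB10 starts 17 → clear.
LAB4: ends 8 at or before LAB10 starts 17 → clear.
LAB5: ends 11 at or before LAB10 starts 17 → clear.
LAB6: ends 12 at or before LAB10 starts 17 → clear.
LAB7: ends 15 at or before LAB10 starts 17 → clear.
LAB8: ends 17 at or before LAB10 starts 17 → clear.
LAB9: starts 18 at or after LAB10 ends 18 → clear.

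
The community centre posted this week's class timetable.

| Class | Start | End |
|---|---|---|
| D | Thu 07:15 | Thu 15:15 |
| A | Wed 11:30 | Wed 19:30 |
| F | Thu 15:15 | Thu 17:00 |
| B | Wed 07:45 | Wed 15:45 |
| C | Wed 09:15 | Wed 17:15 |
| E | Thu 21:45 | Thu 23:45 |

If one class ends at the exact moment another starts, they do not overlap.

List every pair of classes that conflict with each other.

Sorted by start: B, C, A, D, F, E.
C starts before B ends → B and C overlap.
A starts before B ends → B and A overlap.
D starts after B ends, so B has no further overlaps.
A starts before C ends → C and A overlap.
D starts after C ends, so C has no further overlaps.
D starts after A ends, so A has no further overlaps.
F starts exactly when D ends (back-to-back, no overlap), so D has no further overlaps.
E starts after F ends.

A & B, A & C, B & C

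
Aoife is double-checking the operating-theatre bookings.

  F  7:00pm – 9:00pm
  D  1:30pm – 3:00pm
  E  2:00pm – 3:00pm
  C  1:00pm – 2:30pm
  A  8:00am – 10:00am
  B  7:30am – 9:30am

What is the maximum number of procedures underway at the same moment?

3

Sweep the timeline, counting +1 at each start and −1 at each end (ends before starts at a tie):
7:30am start B → 1
8:00am start A → 2
9:30am end B → 1
10:00am end A → 0
1:00pm start C → 1
1:30pm start D → 2
2:00pm start E → 3
2:30pm end C → 2
3:00pm end D → 1
3:00pm end E → 0
7:00pm start F → 1
9:00pm end F → 0
Peak is 3, at 2:00pm (C, D, E).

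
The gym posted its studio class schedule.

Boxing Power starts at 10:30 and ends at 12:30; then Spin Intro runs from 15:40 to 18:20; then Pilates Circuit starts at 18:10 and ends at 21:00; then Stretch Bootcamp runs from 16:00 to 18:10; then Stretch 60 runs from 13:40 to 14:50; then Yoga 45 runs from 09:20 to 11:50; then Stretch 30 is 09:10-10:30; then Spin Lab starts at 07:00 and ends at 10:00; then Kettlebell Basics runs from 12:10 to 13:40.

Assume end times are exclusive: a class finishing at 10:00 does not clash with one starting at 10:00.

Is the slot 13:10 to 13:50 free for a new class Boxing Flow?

No — it overlaps Kettlebell Basics, Stretch 60

Spin Lab: ends 10:00 at or before Boxing Flow starts 13:10 → clear.
Stretch 30: ends 10:30 at or before Boxing Flow starts 13:10 → clear.
Yoga 45: ends 11:50 at or before Boxing Flow starts 13:10 → clear.
Boxing Power: ends 12:30 at or before Boxing Flow starts 13:10 → clear.
Kettlebell Basics: starts 12:10 before Boxing Flow ends 13:50, and ends 13:40 after Boxing Flow starts 13:10 → overlap.
Stretch 60: starts 13:40 before Boxing Flow ends 13:50, and ends 14:50 after Boxing Flow starts 13:10 → overlap.
Spin Intro: starts 15:40 at or after Boxing Flow ends 13:50 → clear.
Stretch Bootcamp: starts 16:00 at or after Boxing Flow ends 13:50 → clear.
Pilates Circuit: starts 18:10 at or after Boxing Flow ends 13:50 → clear.
Boxing Flow overlaps Kettlebell Basics, Stretch 60.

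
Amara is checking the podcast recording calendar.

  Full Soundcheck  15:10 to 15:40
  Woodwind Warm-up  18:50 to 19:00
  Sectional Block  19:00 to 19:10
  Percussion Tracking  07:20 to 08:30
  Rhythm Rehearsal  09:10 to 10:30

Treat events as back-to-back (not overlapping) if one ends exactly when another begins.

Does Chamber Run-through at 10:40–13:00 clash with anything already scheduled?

Percussion Tracking: ends 08:30 at or before Chamber Run-through starts 10:40 → clear.
Rhythm Rehearsal: ends 10:30 at or before Chamber Run-through starts 10:40 → clear.
Full Soundcheck: starts 15:10 at or after Chamber Run-through ends 13:00 → clear.
Woodwind Warm-up: starts 18:50 at or after Chamber Run-through ends 13:00 → clear.
Sectional Block: starts 19:00 at or after Chamber Run-through ends 13:00 → clear.

No — it doesn't clash with anything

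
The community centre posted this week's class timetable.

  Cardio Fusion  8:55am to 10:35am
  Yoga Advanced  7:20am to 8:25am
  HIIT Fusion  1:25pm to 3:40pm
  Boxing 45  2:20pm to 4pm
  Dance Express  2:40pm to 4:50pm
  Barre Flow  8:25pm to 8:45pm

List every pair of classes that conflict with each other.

Boxing 45 & Dance Express, Boxing 45 & HIIT Fusion, Dance Express & HIIT Fusion

Check each pair: they overlap iff neither finishes before the other starts.
Sorted by start: Yoga Advanced, Cardio Fusion, HIIT Fusion, Boxing 45, Dance Express, Barre Flow.
Cardio Fusion starts after Yoga Advanced ends, so nothing later overlaps Yoga Advanced either.
HIIT Fusion starts after Cardio Fusion ends, so nothing later overlaps Cardio Fusion either.
Boxing 45 starts before HIIT Fusion ends → HIIT Fusion and Boxing 45 overlap.
Dance Express starts before HIIT Fusion ends → HIIT Fusion and Dance Express overlap.
Barre Flow starts after HIIT Fusion ends.
Dance Express starts before Boxing 45 ends → Boxing 45 and Dance Express overlap.
Barre Flow starts after Boxing 45 ends.
Barre Flow starts after Dance Express ends.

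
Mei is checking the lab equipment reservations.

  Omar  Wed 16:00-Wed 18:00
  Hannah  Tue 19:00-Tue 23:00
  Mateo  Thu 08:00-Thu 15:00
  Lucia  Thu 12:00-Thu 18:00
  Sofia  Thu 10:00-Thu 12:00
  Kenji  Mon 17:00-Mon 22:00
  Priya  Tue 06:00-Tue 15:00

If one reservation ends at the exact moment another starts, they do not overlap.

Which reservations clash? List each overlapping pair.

Two intervals overlap when each starts before the other ends.
Sorted by start: Kenji, Priya, Hannah, Omar, Mateo, Sofia, Lucia.
Priya starts after Kenji ends, so Kenji has no further overlaps.
Hannah starts after Priya ends, so Priya has no further overlaps.
Omar starts after Hannah ends, so Hannah has no further overlaps.
Mateo starts after Omar ends, so Omar has no further overlaps.
Sofia starts before Mateo ends → Mateo and Sofia overlap.
Lucia starts before Mateo ends → Mateo and Lucia overlap.
Lucia starts exactly when Sofia ends (back-to-back, no overlap).

Lucia & Mateo, Mateo & Sofia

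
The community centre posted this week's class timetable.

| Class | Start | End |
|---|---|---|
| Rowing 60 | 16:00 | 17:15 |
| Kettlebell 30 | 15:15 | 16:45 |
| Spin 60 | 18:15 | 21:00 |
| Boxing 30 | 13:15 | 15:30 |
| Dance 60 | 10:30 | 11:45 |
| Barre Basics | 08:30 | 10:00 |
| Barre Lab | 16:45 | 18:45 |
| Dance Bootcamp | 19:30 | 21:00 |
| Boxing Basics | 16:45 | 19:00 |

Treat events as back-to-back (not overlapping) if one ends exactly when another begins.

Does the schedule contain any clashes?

Yes

Sorted by start: Barre Basics, Dance 60, Boxing 30, Kettlebell 30, Rowing 60, Barre Lab, Boxing Basics, Spin 60, Dance Bootcamp.
Dance 60 starts after Barre Basics ends, so Barre Basics has no further overlaps.
Boxing 30 starts after Dance 60 ends, so Dance 60 has no further overlaps.
Kettlebell 30 starts before Boxing 30 ends → Boxing 30 and Kettlebell 30 overlap.
That's a conflict, so the schedule is not conflict-free.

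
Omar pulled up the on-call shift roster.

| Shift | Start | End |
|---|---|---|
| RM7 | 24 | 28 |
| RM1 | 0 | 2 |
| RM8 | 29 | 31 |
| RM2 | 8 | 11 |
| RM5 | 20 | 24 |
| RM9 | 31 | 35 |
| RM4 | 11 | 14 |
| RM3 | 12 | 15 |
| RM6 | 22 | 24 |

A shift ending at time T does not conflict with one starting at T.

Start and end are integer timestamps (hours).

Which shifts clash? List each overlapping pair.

RM3 & RM4, RM5 & RM6

Sorted by start: RM1, RM2, RM4, RM3, RM5, RM6, RM7, RM8, RM9.
RM2 starts after RM1 ends; RM1 is clear from here.
RM4 starts exactly when RM2 ends (back-to-back, no overlap); RM2 is clear from here.
RM3 starts before RM4 ends → RM4 and RM3 overlap.
RM5 starts after RM4 ends; RM4 is clear from here.
RM5 starts after RM3 ends; RM3 is clear from here.
RM6 starts before RM5 ends → RM5 and RM6 overlap.
RM7 starts exactly when RM5 ends (back-to-back, no overlap); RM5 is clear from here.
RM7 starts exactly when RM6 ends (back-to-back, no overlap); RM6 is clear from here.
RM8 starts after RM7 ends; RM7 is clear from here.
RM9 starts exactly when RM8 ends (back-to-back, no overlap).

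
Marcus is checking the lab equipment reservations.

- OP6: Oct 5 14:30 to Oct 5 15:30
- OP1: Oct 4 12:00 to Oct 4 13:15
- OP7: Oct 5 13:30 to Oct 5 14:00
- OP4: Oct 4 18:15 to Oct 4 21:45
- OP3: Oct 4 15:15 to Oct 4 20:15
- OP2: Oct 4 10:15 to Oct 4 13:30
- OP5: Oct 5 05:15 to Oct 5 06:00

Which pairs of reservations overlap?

Two intervals overlap when each starts before the other ends.
Sorted by start: OP2, OP1, OP3, OP4, OP5, OP7, OP6.
OP1 starts before OP2 ends → OP2 and OP1 overlap.
OP3 starts after OP2 ends, so nothing later overlaps OP2 either.
OP3 starts after OP1 ends, so nothing later overlaps OP1 either.
OP4 starts before OP3 ends → OP3 and OP4 overlap.
OP5 starts after OP3 ends, so nothing later overlaps OP3 either.
OP5 starts after OP4 ends, so nothing later overlaps OP4 either.
OP7 starts after OP5 ends, so nothing later overlaps OP5 either.
OP6 starts after OP7 ends.

OP1 & OP2, OP3 & OP4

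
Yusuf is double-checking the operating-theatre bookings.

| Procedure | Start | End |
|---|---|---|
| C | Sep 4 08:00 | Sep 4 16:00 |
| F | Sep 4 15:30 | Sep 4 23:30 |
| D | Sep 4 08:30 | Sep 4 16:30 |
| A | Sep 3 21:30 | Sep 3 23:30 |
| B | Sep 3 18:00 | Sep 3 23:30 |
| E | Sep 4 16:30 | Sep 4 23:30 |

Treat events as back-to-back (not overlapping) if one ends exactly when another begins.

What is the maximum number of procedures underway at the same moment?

3

Sweep the timeline, counting +1 at each start and −1 at each end (ends before starts at a tie):
Sep 3 18:00 start B → 1
Sep 3 21:30 start A → 2
Sep 3 23:30 end A → 1
Sep 3 23:30 end B → 0
Sep 4 08:00 start C → 1
Sep 4 08:30 start D → 2
Sep 4 15:30 start F → 3
Sep 4 16:00 end C → 2
Sep 4 16:30 end D → 1
Sep 4 16:30 start E → 2
Sep 4 23:30 end E → 1
Sep 4 23:30 end F → 0
Peak is 3, at Sep 4 15:30 (C, D, F).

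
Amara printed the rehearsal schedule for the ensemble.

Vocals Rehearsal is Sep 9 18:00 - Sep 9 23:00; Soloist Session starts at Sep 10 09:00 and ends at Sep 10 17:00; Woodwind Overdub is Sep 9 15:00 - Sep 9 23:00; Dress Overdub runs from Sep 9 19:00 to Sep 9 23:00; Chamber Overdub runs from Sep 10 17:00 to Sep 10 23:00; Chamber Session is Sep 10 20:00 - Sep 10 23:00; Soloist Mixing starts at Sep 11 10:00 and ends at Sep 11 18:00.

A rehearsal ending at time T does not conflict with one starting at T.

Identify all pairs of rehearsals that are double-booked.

Check each pair: they overlap iff neither finishes before the other starts.
Sorted by start: Woodwind Overdub, Vocals Rehearsal, Dress Overdub, Soloist Session, Chamber Overdub, Chamber Session, Soloist Mixing.
Vocals Rehearsal starts before Woodwind Overdub ends → Woodwind Overdub and Vocals Rehearsal overlap.
Dress Overdub starts before Woodwind Overdub ends → Woodwind Overdub and Dress Overdub overlap.
Soloist Session starts after Woodwind Overdub ends, so Woodwind Overdub has no further overlaps.
Dress Overdub starts before Vocals Rehearsal ends → Vocals Rehearsal and Dress Overdub overlap.
Soloist Session starts after Vocals Rehearsal ends, so Vocals Rehearsal has no further overlaps.
Soloist Session starts after Dress Overdub ends, so Dress Overdub has no further overlaps.
Chamber Overdub starts exactly when Soloist Session ends (back-to-back, no overlap), so Soloist Session has no further overlaps.
Chamber Session starts before Chamber Overdub ends → Chamber Overdub and Chamber Session overlap.
Soloist Mixing starts after Chamber Overdub ends.
Soloist Mixing starts after Chamber Session ends.

Chamber Overdub & Chamber Session, Dress Overdub & Vocals Rehearsal, Dress Overdub & Woodwind Overdub, Vocals Rehearsal & Woodwind Overdub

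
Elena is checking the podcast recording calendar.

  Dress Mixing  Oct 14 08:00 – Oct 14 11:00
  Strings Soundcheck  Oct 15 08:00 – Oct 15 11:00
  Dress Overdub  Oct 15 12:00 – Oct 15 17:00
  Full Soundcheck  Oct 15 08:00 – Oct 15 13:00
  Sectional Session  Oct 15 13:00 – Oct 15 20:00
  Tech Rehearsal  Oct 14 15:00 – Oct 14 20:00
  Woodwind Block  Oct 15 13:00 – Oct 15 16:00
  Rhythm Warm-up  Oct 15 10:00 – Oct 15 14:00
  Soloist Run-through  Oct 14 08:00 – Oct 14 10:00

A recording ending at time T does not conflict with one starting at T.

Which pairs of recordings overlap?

Sorted by start: Soloist Run-through, Dress Mixing, Tech Rehearsal, Strings Soundcheck, Full Soundcheck, Rhythm Warm-up, Dress Overdub, Woodwind Block, Sectional Session.
Dress Mixing starts before Soloist Run-through ends → Soloist Run-through and Dress Mixing overlap.
Tech Rehearsal starts after Soloist Run-through ends, so nothing later overlaps Soloist Run-through either.
Tech Rehearsal starts after Dress Mixing ends, so nothing later overlaps Dress Mixing either.
Strings Soundcheck starts after Tech Rehearsal ends, so nothing later overlaps Tech Rehearsal either.
Full Soundcheck starts before Strings Soundcheck ends → Strings Soundcheck and Full Soundcheck overlap.
Rhythm Warm-up starts before Strings Soundcheck ends → Strings Soundcheck and Rhythm Warm-up overlap.
Dress Overdub starts after Strings Soundcheck ends, so nothing later overlaps Strings Soundcheck either.
Rhythm Warm-up starts before Full Soundcheck ends → Full Soundcheck and Rhythm Warm-up overlap.
Dress Overdub starts before Full Soundcheck ends → Full Soundcheck and Dress Overdub overlap.
Woodwind Block starts exactly when Full Soundcheck ends (back-to-back, no overlap), so nothing later overlaps Full Soundcheck either.
Dress Overdub starts before Rhythm Warm-up ends → Rhythm Warm-up and Dress Overdub overlap.
Woodwind Block starts before Rhythm Warm-up ends → Rhythm Warm-up and Woodwind Block overlap.
Sectional Session starts before Rhythm Warm-up ends → Rhythm Warm-up and Sectional Session overlap.
Woodwind Block starts before Dress Overdub ends → Dress Overdub and Woodwind Block overlap.
Sectional Session starts before Dress Overdub ends → Dress Overdub and Sectional Session overlap.
Sectional Session starts before Woodwind Block ends → Woodwind Block and Sectional Session overlap.

Dress Mixing & Soloist Run-through, Dress Overdub & Full Soundcheck, Dress Overdub & Rhythm Warm-up, Dress Overdub & Sectional Session, Dress Overdub & Woodwind Block, Full Soundcheck & Rhythm Warm-up, Full Soundcheck & Strings Soundcheck, Rhythm Warm-up & Sectional Session, Rhythm Warm-up & Strings Soundcheck, Rhythm Warm-up & Woodwind Block, Sectional Session & Woodwind Block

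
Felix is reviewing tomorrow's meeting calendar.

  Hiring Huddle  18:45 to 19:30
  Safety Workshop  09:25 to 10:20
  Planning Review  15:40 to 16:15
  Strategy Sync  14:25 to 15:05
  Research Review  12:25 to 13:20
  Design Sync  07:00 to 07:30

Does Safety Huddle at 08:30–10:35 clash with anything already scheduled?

Design Sync: ends 07:30 at or before Safety Huddle starts 08:30 → clear.
Safety Workshop: starts 09:25 before Safety Huddle ends 10:35, and ends 10:20 after Safety Huddle starts 08:30 → overlap.
Research Review: starts 12:25 at or after Safety Huddle ends 10:35 → clear.
Strategy Sync: starts 14:25 at or after Safety Huddle ends 10:35 → clear.
Planning Review: starts 15:40 at or after Safety Huddle ends 10:35 → clear.
Hiring Huddle: starts 18:45 at or after Safety Huddle ends 10:35 → clear.
Safety Huddle overlaps Safety Workshop.

Yes — it overlaps Safety Workshop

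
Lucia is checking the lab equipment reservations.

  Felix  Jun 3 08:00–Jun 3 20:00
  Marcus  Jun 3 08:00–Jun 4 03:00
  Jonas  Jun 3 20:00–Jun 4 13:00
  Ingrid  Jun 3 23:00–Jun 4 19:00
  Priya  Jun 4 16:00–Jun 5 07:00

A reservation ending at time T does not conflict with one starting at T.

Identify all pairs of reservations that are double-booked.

Sorted by start: Felix, Marcus, Jonas, Ingrid, Priya.
Marcus starts before Felix ends → Felix and Marcus overlap.
Jonas starts exactly when Felix ends (back-to-back, no overlap), so Felix has no further overlaps.
Jonas starts before Marcus ends → Marcus and Jonas overlap.
Ingrid starts before Marcus ends → Marcus and Ingrid overlap.
Priya starts after Marcus ends.
Ingrid starts before Jonas ends → Jonas and Ingrid overlap.
Priya starts after Jonas ends.
Priya starts before Ingrid ends → Ingrid and Priya overlap.

Felix & Marcus, Ingrid & Jonas, Ingrid & Marcus, Ingrid & Priya, Jonas & Marcus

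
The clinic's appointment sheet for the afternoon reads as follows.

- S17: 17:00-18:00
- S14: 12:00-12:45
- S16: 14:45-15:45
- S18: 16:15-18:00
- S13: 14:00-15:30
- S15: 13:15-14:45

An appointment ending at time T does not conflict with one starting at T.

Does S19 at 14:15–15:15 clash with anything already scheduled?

Yes — it overlaps S13, S15, S16

S14: ends 12:45 at or before S19 starts 14:15 → clear.
S15: starts 13:15 before S19 ends 15:15, and ends 14:45 after S19 starts 14:15 → overlap.
S13: starts 14:00 before S19 ends 15:15, and ends 15:30 after S19 starts 14:15 → overlap.
S16: starts 14:45 before S19 ends 15:15, and ends 15:45 after S19 starts 14:15 → overlap.
S18: starts 16:15 at or after S19 ends 15:15 → clear.
S17: starts 17:00 at or after S19 ends 15:15 → clear.
S19 overlaps S13, S15, S16.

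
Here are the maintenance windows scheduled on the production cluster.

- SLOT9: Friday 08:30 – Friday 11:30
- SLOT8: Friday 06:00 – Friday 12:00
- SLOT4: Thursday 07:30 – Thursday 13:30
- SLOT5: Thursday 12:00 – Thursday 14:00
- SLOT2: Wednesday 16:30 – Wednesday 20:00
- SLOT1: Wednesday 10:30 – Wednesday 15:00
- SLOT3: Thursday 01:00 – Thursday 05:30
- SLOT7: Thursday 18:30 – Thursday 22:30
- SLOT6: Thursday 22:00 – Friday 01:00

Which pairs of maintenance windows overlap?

Sorted by start: SLOT1, SLOT2, SLOT3, SLOT4, SLOT5, SLOT7, SLOT6, SLOT8, SLOT9.
SLOT2 starts after SLOT1 ends; SLOT1 is clear from here.
SLOT3 starts after SLOT2 ends; SLOT2 is clear from here.
SLOT4 starts after SLOT3 ends; SLOT3 is clear from here.
SLOT5 starts before SLOT4 ends → SLOT4 and SLOT5 overlap.
SLOT7 starts after SLOT4 ends; SLOT4 is clear from here.
SLOT7 starts after SLOT5 ends; SLOT5 is clear from here.
SLOT6 starts before SLOT7 ends → SLOT7 and SLOT6 overlap.
SLOT8 starts after SLOT7 ends; SLOT7 is clear from here.
SLOT8 starts after SLOT6 ends; SLOT6 is clear from here.
SLOT9 starts before SLOT8 ends → SLOT8 and SLOT9 overlap.

SLOT4 & SLOT5, SLOT6 & SLOT7, SLOT8 & SLOT9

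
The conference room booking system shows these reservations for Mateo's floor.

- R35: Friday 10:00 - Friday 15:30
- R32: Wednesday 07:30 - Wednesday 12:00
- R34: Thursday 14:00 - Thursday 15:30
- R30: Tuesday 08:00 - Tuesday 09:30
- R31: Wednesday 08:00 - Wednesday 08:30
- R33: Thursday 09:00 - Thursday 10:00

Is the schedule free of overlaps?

Check each pair: they overlap iff neither finishes before the other starts.
Sorted by start: R30, R32, R31, R33, R34, R35.
R32 starts after R30 ends, so R30 has no further overlaps.
R31 starts before R32 ends → R32 and R31 overlap.
That's a conflict, so the schedule is not conflict-free.

No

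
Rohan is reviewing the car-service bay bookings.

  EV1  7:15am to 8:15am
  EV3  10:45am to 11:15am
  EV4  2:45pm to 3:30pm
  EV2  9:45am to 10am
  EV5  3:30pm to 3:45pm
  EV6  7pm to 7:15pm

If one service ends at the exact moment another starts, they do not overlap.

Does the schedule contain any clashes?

No

Two intervals overlap when each starts before the other ends.
Sorted by start: EV1, EV2, EV3, EV4, EV5, EV6.
EV2 starts after EV1 ends, so nothing later overlaps EV1 either.
EV3 starts after EV2 ends, so nothing later overlaps EV2 either.
EV4 starts after EV3 ends, so nothing later overlaps EV3 either.
EV5 starts exactly when EV4 ends (back-to-back, no overlap), so nothing later overlaps EV4 either.
EV6 starts after EV5 ends.
Every pair is clear; the schedule has no overlaps.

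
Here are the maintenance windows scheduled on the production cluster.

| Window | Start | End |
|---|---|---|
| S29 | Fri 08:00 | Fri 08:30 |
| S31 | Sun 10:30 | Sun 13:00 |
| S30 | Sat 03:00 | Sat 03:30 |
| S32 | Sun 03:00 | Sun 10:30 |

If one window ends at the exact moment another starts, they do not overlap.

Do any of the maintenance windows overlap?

Sorted by start: S29, S30, S32, S31.
S30 starts after S29 ends, so S29 has no further overlaps.
S32 starts after S30 ends, so S30 has no further overlaps.
S31 starts exactly when S32 ends (back-to-back, no overlap).
Every pair is clear; the schedule has no overlaps.

No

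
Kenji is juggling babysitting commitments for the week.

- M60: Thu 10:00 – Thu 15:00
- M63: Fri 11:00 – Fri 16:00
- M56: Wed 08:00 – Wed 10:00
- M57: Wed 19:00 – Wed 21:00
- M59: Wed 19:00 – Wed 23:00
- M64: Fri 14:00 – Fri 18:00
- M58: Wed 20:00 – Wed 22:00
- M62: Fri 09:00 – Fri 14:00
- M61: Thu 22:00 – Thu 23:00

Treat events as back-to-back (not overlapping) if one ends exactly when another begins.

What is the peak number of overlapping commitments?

Walk through starts and ends in time order (an end at T is processed before a start at T):
Wed 08:00 start M56 → 1
Wed 10:00 end M56 → 0
Wed 19:00 start M57 → 1
Wed 19:00 start M59 → 2
Wed 20:00 start M58 → 3
Wed 21:00 end M57 → 2
Wed 22:00 end M58 → 1
Wed 23:00 end M59 → 0
Thu 10:00 start M60 → 1
Thu 15:00 end M60 → 0
Thu 22:00 start M61 → 1
Thu 23:00 end M61 → 0
Fri 09:00 start M62 → 1
Fri 11:00 start M63 → 2
Fri 14:00 end M62 → 1
Fri 14:00 start M64 → 2
Fri 16:00 end M63 → 1
Fri 18:00 end M64 → 0
Peak is 3, at Wed 20:00 (M57, M58, M59).

3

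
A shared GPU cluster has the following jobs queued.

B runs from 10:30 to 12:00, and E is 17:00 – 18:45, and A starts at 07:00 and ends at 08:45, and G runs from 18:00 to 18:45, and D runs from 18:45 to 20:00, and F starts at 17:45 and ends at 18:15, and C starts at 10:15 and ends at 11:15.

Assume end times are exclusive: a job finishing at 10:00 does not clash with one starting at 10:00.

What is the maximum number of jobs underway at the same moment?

Sweep the timeline, counting +1 at each start and −1 at each end (ends before starts at a tie):
07:00 start A → 1
08:45 end A → 0
10:15 start C → 1
10:30 start B → 2
11:15 end C → 1
12:00 end B → 0
17:00 start E → 1
17:45 start F → 2
18:00 start G → 3
18:15 end F → 2
18:45 end E → 1
18:45 end G → 0
18:45 start D → 1
20:00 end D → 0
Peak is 3, at 18:00 (E, F, G).

3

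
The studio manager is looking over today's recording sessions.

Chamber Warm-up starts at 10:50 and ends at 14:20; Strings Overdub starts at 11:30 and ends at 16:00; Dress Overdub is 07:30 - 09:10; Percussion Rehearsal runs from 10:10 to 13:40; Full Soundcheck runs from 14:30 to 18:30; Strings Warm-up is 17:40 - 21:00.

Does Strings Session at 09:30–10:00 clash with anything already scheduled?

No — it doesn't clash with anything

Dress Overdub: ends 09:10 at or before Strings Session starts 09:30 → clear.
Percussion Rehearsal: starts 10:10 at or after Strings Session ends 10:00 → clear.
Chamber Warm-up: starts 10:50 at or after Strings Session ends 10:00 → clear.
Strings Overdub: starts 11:30 at or after Strings Session ends 10:00 → clear.
Full Soundcheck: starts 14:30 at or after Strings Session ends 10:00 → clear.
Strings Warm-up: starts 17:40 at or after Strings Session ends 10:00 → clear.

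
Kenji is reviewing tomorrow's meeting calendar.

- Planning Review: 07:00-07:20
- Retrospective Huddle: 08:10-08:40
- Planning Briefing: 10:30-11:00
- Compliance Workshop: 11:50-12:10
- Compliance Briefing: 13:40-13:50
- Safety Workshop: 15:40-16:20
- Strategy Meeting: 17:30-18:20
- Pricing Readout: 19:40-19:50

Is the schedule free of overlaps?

Sorted by start: Planning Review, Retrospective Huddle, Planning Briefing, Compliance Workshop, Compliance Briefing, Safety Workshop, Strategy Meeting, Pricing Readout.
Retrospective Huddle starts after Planning Review ends, so Planning Review has no further overlaps.
Planning Briefing starts after Retrospective Huddle ends, so Retrospective Huddle has no further overlaps.
Compliance Workshop starts after Planning Briefing ends, so Planning Briefing has no further overlaps.
Compliance Briefing starts after Compliance Workshop ends, so Compliance Workshop has no further overlaps.
Safety Workshop starts after Compliance Briefing ends, so Compliance Briefing has no further overlaps.
Strategy Meeting starts after Safety Workshop ends, so Safety Workshop has no further overlaps.
Pricing Readout starts after Strategy Meeting ends.
Every pair is clear; the schedule has no overlaps.

Yes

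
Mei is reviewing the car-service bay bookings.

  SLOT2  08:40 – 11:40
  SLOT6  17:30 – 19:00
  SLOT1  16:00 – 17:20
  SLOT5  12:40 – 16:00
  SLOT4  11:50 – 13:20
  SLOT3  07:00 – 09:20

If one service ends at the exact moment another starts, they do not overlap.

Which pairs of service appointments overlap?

SLOT2 & SLOT3, SLOT4 & SLOT5

Sorted by start: SLOT3, SLOT2, SLOT4, SLOT5, SLOT1, SLOT6.
SLOT2 starts before SLOT3 ends → SLOT3 and SLOT2 overlap.
SLOT4 starts after SLOT3 ends — done with SLOT3.
SLOT4 starts after SLOT2 ends — done with SLOT2.
SLOT5 starts before SLOT4 ends → SLOT4 and SLOT5 overlap.
SLOT1 starts after SLOT4 ends — done with SLOT4.
SLOT1 starts exactly when SLOT5 ends (back-to-back, no overlap) — done with SLOT5.
SLOT6 starts after SLOT1 ends.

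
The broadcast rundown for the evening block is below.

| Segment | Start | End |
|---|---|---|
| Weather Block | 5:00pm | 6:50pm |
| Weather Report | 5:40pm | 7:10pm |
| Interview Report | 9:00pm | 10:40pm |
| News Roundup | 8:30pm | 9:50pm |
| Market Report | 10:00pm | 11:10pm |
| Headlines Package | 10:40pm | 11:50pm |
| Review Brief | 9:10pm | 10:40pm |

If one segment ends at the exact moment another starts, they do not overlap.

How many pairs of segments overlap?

7

Two intervals overlap when each starts before the other ends.
Sorted by start: Weather Block, Weather Report, News Roundup, Interview Report, Review Brief, Market Report, Headlines Package.
Weather Report starts before Weather Block ends → Weather Block and Weather Report overlap.
News Roundup starts after Weather Block ends — done with Weather Block.
News Roundup starts after Weather Report ends — done with Weather Report.
Interview Report starts before News Roundup ends → News Roundup and Interview Report overlap.
Review Brief starts before News Roundup ends → News Roundup and Review Brief overlap.
Market Report starts after News Roundup ends — done with News Roundup.
Review Brief starts before Interview Report ends → Interview Report and Review Brief overlap.
Market Report starts before Interview Report ends → Interview Report and Market Report overlap.
Headlines Package starts exactly when Interview Report ends (back-to-back, no overlap).
Market Report starts before Review Brief ends → Review Brief and Market Report overlap.
Headlines Package starts exactly when Review Brief ends (back-to-back, no overlap).
Headlines Package starts before Market Report ends → Market Report and Headlines Package overlap.
Overlapping pairs: Headlines Package & Market Report, Interview Report & Market Report, Interview Report & News Roundup, Interview Report & Review Brief, Market Report & Review Brief, News Roundup & Review Brief, Weather Block & Weather Report — 7 in total.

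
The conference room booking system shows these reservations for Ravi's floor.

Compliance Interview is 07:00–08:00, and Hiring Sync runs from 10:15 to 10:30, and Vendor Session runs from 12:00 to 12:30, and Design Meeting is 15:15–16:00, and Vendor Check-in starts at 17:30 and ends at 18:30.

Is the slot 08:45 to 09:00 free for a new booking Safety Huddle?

Compliance Interview: ends 08:00 at or before Safety Huddle starts 08:45 → clear.
Hiring Sync: starts 10:15 at or after Safety Huddle ends 09:00 → clear.
Vendor Session: starts 12:00 at or after Safety Huddle ends 09:00 → clear.
Design Meeting: starts 15:15 at or after Safety Huddle ends 09:00 → clear.
Vendor Check-in: starts 17:30 at or after Safety Huddle ends 09:00 → clear.

Yes — the slot is free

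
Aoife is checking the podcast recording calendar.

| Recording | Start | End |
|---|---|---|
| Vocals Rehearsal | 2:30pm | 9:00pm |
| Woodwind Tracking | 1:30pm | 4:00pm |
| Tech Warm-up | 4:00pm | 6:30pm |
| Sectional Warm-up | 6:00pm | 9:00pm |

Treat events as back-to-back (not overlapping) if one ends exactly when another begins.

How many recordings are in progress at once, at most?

Sweep the timeline, counting +1 at each start and −1 at each end (ends before starts at a tie):
1:30pm start Woodwind Tracking → 1
2:30pm start Vocals Rehearsal → 2
4:00pm end Woodwind Tracking → 1
4:00pm start Tech Warm-up → 2
6:00pm start Sectional Warm-up → 3
6:30pm end Tech Warm-up → 2
9:00pm end Sectional Warm-up → 1
9:00pm end Vocals Rehearsal → 0
Peak is 3, at 6:00pm (Sectional Warm-up, Tech Warm-up, Vocals Rehearsal).

3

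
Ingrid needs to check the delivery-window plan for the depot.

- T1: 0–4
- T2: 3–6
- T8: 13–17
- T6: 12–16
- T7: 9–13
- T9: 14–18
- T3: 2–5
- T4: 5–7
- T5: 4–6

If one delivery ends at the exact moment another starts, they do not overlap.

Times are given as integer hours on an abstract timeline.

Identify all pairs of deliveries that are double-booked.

Sorted by start: T1, T3, T2, T5, T4, T7, T6, T8, T9.
T3 starts before T1 ends → T1 and T3 overlap.
T2 starts before T1 ends → T1 and T2 overlap.
T5 starts exactly when T1 ends (back-to-back, no overlap) — done with T1.
T2 starts before T3 ends → T3 and T2 overlap.
T5 starts before T3 ends → T3 and T5 overlap.
T4 starts exactly when T3 ends (back-to-back, no overlap) — done with T3.
T5 starts before T2 ends → T2 and T5 overlap.
T4 starts before T2 ends → T2 and T4 overlap.
T7 starts after T2 ends — done with T2.
T4 starts before T5 ends → T5 and T4 overlap.
T7 starts after T5 ends — done with T5.
T7 starts after T4 ends — done with T4.
T6 starts before T7 ends → T7 and T6 overlap.
T8 starts exactly when T7 ends (back-to-back, no overlap) — done with T7.
T8 starts before T6 ends → T6 and T8 overlap.
T9 starts before T6 ends → T6 and T9 overlap.
T9 starts before T8 ends → T8 and T9 overlap.

T1 & T2, T1 & T3, T2 & T3, T2 & T4, T2 & T5, T3 & T5, T4 & T5, T6 & T7, T6 & T8, T6 & T9, T8 & T9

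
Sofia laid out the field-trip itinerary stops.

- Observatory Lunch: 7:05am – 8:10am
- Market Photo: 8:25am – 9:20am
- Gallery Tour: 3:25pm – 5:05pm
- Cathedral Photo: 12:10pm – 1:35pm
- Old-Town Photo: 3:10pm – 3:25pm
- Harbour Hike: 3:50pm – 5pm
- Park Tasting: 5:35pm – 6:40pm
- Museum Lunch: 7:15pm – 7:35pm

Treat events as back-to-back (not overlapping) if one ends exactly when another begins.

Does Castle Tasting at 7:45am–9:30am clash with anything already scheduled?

Observatory Lunch: starts 7:05am before Castle Tasting ends 9:30am, and ends 8:10am after Castle Tasting starts 7:45am → overlap.
Market Photo: starts 8:25am before Castle Tasting ends 9:30am, and ends 9:20am after Castle Tasting starts 7:45am → overlap.
Cathedral Photo: starts 12:10pm at or after Castle Tasting ends 9:30am → clear.
Old-Town Photo: starts 3:10pm at or after Castle Tasting ends 9:30am → clear.
Gallery Tour: starts 3:25pm at or after Castle Tasting ends 9:30am → clear.
Harbour Hike: starts 3:50pm at or after Castle Tasting ends 9:30am → clear.
Park Tasting: starts 5:35pm at or after Castle Tasting ends 9:30am → clear.
Museum Lunch: starts 7:15pm at or after Castle Tasting ends 9:30am → clear.
Castle Tasting overlaps Observatory Lunch, Market Photo.

Yes — it overlaps Market Photo, Observatory Lunch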